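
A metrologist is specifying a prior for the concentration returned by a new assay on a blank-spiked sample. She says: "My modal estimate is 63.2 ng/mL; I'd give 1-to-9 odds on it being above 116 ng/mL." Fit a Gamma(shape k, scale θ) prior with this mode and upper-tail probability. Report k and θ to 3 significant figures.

k ≈ 6.17, θ ≈ 12.2

Gamma(k,θ) with k>1 has mode (k−1)θ, so θ = 63.2/(k−1).
Need P(X < 116) = 0.9 with θ tied to k this way. Start at k = 2, θ = 63.2: P(X<116) ≈ 0.548.
Too low — raise k to concentrate. Iterating converges to k ≈ 6.17.
Then θ = 63.2/(6.17−1) ≈ 12.2.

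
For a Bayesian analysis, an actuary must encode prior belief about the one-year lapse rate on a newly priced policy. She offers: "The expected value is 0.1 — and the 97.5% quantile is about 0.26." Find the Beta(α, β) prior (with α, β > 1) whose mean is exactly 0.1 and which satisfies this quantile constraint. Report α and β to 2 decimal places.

α ≈ 2.01, β ≈ 18.06

With mean 0.1 fixed, write α = 0.1s, β = 0.9s where s = α+β.
Need P(θ < 0.26) = 0.975 under Beta(0.1s, 0.9s). Normal approximation: (q−m)/√(m(1−m)/s) ≈ z_{0.975} = 1.96, so s ≈ 0.1·0.9·(1.96)²/(0.26−0.1)² = 13.5.
At s = 13.5: P(θ<0.26) ≈ 0.953. Adjusting to match 0.975 gives s ≈ 20.06.
So α = 0.1·20.06 ≈ 2.01, β = 0.9·20.06 ≈ 18.06.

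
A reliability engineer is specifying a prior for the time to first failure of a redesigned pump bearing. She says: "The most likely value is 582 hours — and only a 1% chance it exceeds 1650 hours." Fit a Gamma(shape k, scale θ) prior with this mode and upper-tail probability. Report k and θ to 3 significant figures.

Gamma(k,θ) with k>1 has mode (k−1)θ, so θ = 582/(k−1).
Need P(X < 1650) = 0.99 with θ tied to k this way. Start at k = 2, θ = 582: P(X<1650) ≈ 0.775.
Too low — raise k to concentrate. Iterating converges to k ≈ 5.2.
Then θ = 582/(5.2−1) ≈ 139.

k ≈ 5.2, θ ≈ 139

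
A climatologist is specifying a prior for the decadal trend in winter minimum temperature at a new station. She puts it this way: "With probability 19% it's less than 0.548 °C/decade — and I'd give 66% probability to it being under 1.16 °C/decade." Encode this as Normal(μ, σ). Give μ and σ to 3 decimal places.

μ = 0.964, σ = 0.474

For Normal(μ,σ), the p-quantile is μ + z_p·σ. Here z_{0.19} = -0.8779, z_{0.66} = 0.4125.
So 0.548 = μ − 0.8779σ and 1.16 = μ + 0.4125σ.
Subtracting: σ = (1.16 − 0.548)/(0.4125 − (-0.8779)) = 0.474.
Then μ = 0.548 − (-0.8779)·0.474 = 0.964.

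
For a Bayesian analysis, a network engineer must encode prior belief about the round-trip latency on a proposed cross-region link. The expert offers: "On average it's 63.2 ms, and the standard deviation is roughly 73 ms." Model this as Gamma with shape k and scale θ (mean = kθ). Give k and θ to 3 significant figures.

For Gamma(k, scale θ): mean = kθ, variance = kθ², so CV = 1/√k.
CV = SD/mean = 73/63.2 = 1.155, hence k = 1/CV² = 0.75.
Then θ = mean/k = 63.2/0.75 = 84.3.

k ≈ 0.75, θ ≈ 84.3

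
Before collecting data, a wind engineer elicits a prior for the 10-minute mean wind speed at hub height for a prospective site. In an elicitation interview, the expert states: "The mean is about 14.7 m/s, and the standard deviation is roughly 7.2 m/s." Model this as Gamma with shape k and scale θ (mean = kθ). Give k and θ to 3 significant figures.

For Gamma(k, scale θ): mean = kθ, variance = kθ², so CV = 1/√k.
CV = SD/mean = 7.2/14.7 = 0.4898, hence k = 1/CV² = 4.17.
Then θ = mean/k = 14.7/4.17 = 3.53.

k ≈ 4.17, θ ≈ 3.53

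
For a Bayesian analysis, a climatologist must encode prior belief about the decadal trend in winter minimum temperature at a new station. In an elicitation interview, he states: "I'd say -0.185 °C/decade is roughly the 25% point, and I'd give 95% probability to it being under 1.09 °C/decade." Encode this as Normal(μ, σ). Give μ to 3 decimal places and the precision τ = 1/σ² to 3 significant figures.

For Normal(μ,σ), the p-quantile is μ + z_p·σ. Here z_{0.25} = -0.6745, z_{0.95} = 1.645.
So -0.185 = μ − 0.6745σ and 1.09 = μ + 1.645σ.
Subtracting: σ = (1.09 − -0.185)/(1.645 − (-0.6745)) = 0.550.
Then μ = -0.185 − (-0.6745)·0.550 = 0.186.
Precision τ = 1/σ² = 1/0.5497² = 3.31.

μ = 0.186, τ = 3.31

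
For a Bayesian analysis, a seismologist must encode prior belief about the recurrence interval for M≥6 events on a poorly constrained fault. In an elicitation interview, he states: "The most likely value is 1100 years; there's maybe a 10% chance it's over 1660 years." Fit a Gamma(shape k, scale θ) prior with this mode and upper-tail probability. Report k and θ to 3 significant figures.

k ≈ 12, θ ≈ 100

Gamma(k,θ) with k>1 has mode (k−1)θ, so θ = 1100/(k−1).
Need P(X < 1660) = 0.9 with θ tied to k this way. Start at k = 2, θ = 1100: P(X<1660) ≈ 0.445.
Too low — raise k to concentrate. Iterating converges to k ≈ 12.
Then θ = 1100/(12−1) ≈ 100.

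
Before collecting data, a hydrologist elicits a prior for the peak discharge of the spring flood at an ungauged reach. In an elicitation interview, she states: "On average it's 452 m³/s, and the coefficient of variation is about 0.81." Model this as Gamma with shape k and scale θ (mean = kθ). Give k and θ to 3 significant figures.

k ≈ 1.52, θ ≈ 297

For Gamma(k, scale θ): mean = kθ, variance = kθ², so CV = 1/√k.
CV = 0.81, hence k = 1/CV² = 1.52.
Then θ = mean/k = 452/1.52 = 297.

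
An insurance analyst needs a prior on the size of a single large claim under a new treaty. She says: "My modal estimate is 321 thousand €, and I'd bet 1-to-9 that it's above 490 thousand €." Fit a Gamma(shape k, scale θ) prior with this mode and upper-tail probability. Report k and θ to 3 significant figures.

k ≈ 11.4, θ ≈ 30.8

Gamma(k,θ) with k>1 has mode (k−1)θ, so θ = 321/(k−1).
Need P(X < 490) = 0.9 with θ tied to k this way. Start at k = 2, θ = 321: P(X<490) ≈ 0.451.
Too low — raise k to concentrate. Iterating converges to k ≈ 11.4.
Then θ = 321/(11.4−1) ≈ 30.8.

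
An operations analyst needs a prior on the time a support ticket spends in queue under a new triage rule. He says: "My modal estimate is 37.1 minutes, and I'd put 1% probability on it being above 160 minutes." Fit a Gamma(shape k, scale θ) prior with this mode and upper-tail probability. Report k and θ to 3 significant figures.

Gamma(k,θ) with k>1 has mode (k−1)θ, so θ = 37.1/(k−1).
Need P(X < 160) = 0.99 with θ tied to k this way. Start at k = 2, θ = 37.1: P(X<160) ≈ 0.929.
Too low — raise k to concentrate. Iterating converges to k ≈ 2.92.
Then θ = 37.1/(2.92−1) ≈ 19.4.

k ≈ 2.92, θ ≈ 19.4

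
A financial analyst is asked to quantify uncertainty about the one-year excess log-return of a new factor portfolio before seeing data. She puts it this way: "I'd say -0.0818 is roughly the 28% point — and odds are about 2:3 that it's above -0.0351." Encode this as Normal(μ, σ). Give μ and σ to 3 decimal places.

For Normal(μ,σ), the p-quantile is μ + z_p·σ. Here z_{0.28} = -0.5828, z_{0.6} = 0.2533.
So -0.0818 = μ − 0.5828σ and -0.0351 = μ + 0.2533σ.
Subtracting: σ = (-0.0351 − -0.0818)/(0.2533 − (-0.5828)) = 0.056.
Then μ = -0.0818 − (-0.5828)·0.056 = -0.049.

μ = -0.049, σ = 0.056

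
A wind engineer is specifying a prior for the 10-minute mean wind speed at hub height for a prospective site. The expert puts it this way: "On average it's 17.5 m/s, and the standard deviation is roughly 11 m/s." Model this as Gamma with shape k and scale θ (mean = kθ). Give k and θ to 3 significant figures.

k ≈ 2.53, θ ≈ 6.91

For Gamma(k, scale θ): mean = kθ, variance = kθ², so CV = 1/√k.
CV = SD/mean = 11/17.5 = 0.6286, hence k = 1/CV² = 2.53.
Then θ = mean/k = 17.5/2.53 = 6.91.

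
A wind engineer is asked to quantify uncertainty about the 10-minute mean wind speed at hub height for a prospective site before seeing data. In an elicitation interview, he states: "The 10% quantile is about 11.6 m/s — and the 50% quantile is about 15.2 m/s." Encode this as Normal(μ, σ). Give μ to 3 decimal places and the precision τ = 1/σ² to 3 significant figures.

μ = 15.200, τ = 0.127

The p-quantile of Normal(μ,σ) is μ + z_p·σ, with z_{0.1} = -1.282 and z_{0.5} = 0.
Eliminate σ: μ = (z₂·x₁ − z₁·x₂)/(z₂ − z₁) = (0·11.6 − (-1.282)·15.2)/1.282 = 15.200.
Then σ = (x₂ − x₁)/(z₂ − z₁) = (15.2 − 11.6)/1.282 = 2.809.
Precision τ = 1/σ² = 1/2.809² = 0.127.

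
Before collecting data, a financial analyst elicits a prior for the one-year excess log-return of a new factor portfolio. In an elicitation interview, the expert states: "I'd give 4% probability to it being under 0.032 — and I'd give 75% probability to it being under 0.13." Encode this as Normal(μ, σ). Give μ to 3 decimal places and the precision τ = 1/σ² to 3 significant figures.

The p-quantile of Normal(μ,σ) is μ + z_p·σ, with z_{0.04} = -1.751 and z_{0.75} = 0.6745.
Eliminate σ: μ = (z₂·x₁ − z₁·x₂)/(z₂ − z₁) = (0.6745·0.032 − (-1.751)·0.13)/2.425 = 0.103.
Then σ = (x₂ − x₁)/(z₂ − z₁) = (0.13 − 0.032)/2.425 = 0.040.
Precision τ = 1/σ² = 1/0.04041² = 612.

μ = 0.103, τ = 612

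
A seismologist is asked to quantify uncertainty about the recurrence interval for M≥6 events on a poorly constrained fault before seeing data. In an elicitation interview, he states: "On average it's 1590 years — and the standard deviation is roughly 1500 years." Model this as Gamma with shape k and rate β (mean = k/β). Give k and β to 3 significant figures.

k ≈ 1.12, β ≈ 0.000707

For Gamma(k, rate β): mean = k/β, variance = k/β², so CV = 1/√k.
CV = SD/mean = 1500/1590 = 0.9434, hence k = 1/CV² = 1.12.
Then β = k/mean = 1.12/1590 = 0.000707.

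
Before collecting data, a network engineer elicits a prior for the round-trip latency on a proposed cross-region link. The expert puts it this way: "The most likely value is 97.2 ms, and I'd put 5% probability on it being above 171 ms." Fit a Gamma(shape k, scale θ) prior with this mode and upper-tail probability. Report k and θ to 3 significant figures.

Gamma(k,θ) with k>1 has mode (k−1)θ, so θ = 97.2/(k−1).
Need P(X < 171) = 0.95 with θ tied to k this way. Start at k = 2, θ = 97.2: P(X<171) ≈ 0.525.
Too low — raise k to concentrate. Iterating converges to k ≈ 9.74.
Then θ = 97.2/(9.74−1) ≈ 11.1.

k ≈ 9.74, θ ≈ 11.1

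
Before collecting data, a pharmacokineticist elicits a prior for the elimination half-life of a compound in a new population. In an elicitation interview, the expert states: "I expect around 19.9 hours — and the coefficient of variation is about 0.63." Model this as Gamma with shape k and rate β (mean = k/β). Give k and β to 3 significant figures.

k ≈ 2.52, β ≈ 0.127

For Gamma(k, rate β): mean = k/β, variance = k/β², so CV = 1/√k.
CV = 0.63, hence k = 1/CV² = 2.52.
Then β = k/mean = 2.52/19.9 = 0.127.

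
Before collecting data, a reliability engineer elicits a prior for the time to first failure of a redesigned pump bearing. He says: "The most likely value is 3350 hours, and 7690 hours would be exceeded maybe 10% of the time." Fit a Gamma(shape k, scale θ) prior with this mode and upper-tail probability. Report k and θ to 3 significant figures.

k ≈ 3.79, θ ≈ 1200

Gamma(k,θ) with k>1 has mode (k−1)θ, so θ = 3350/(k−1).
Need P(X < 7690) = 0.9 with θ tied to k this way. Start at k = 2, θ = 3350: P(X<7690) ≈ 0.668.
Too low — raise k to concentrate. Iterating converges to k ≈ 3.79.
Then θ = 3350/(3.79−1) ≈ 1200.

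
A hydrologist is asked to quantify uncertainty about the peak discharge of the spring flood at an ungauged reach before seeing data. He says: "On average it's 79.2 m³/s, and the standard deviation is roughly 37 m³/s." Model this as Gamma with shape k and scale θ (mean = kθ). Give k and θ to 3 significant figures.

k ≈ 4.58, θ ≈ 17.3

For Gamma(k, scale θ): mean = kθ, variance = kθ², so CV = 1/√k.
CV = SD/mean = 37/79.2 = 0.4672, hence k = 1/CV² = 4.58.
Then θ = mean/k = 79.2/4.58 = 17.3.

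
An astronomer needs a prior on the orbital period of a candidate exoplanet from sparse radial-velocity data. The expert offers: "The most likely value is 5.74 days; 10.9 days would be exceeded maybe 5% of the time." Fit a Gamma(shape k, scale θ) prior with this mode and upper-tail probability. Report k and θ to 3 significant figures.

Gamma(k,θ) with k>1 has mode (k−1)θ, so θ = 5.74/(k−1).
Need P(X < 10.9) = 0.95 with θ tied to k this way. Start at k = 2, θ = 5.74: P(X<10.9) ≈ 0.566.
Too low — raise k to concentrate. Iterating converges to k ≈ 7.76.
Then θ = 5.74/(7.76−1) ≈ 0.849.

k ≈ 7.76, θ ≈ 0.849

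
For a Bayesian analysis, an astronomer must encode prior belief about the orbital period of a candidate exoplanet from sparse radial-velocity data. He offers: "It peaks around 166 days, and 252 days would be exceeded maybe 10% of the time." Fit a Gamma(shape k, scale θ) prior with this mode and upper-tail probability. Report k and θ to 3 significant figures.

k ≈ 11.7, θ ≈ 15.5

Gamma(k,θ) with k>1 has mode (k−1)θ, so θ = 166/(k−1).
Need P(X < 252) = 0.9 with θ tied to k this way. Start at k = 2, θ = 166: P(X<252) ≈ 0.448.
Too low — raise k to concentrate. Iterating converges to k ≈ 11.7.
Then θ = 166/(11.7−1) ≈ 15.5.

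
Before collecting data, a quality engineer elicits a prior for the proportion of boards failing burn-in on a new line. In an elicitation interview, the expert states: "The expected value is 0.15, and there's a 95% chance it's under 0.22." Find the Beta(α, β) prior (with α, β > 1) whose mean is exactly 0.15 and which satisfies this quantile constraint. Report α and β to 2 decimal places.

With mean 0.15 fixed, write α = 0.15s, β = 0.85s where s = α+β.
Need P(θ < 0.22) = 0.95 under Beta(0.15s, 0.85s). Normal approximation: (q−m)/√(m(1−m)/s) ≈ z_{0.95} = 1.64, so s ≈ 0.15·0.85·(1.64)²/(0.22−0.15)² = 70.4.
At s = 70.4: P(θ<0.22) ≈ 0.940. Adjusting to match 0.95 gives s ≈ 79.86.
So α = 0.15·79.86 ≈ 11.98, β = 0.85·79.86 ≈ 67.88.

α ≈ 11.98, β ≈ 67.88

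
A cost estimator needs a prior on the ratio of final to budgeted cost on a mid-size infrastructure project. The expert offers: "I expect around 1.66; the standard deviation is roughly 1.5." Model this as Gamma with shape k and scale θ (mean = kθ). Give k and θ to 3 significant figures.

k ≈ 1.22, θ ≈ 1.36

For Gamma(k, scale θ): mean = kθ, variance = kθ², so CV = 1/√k.
CV = SD/mean = 1.5/1.66 = 0.9036, hence k = 1/CV² = 1.22.
Then θ = mean/k = 1.66/1.22 = 1.36.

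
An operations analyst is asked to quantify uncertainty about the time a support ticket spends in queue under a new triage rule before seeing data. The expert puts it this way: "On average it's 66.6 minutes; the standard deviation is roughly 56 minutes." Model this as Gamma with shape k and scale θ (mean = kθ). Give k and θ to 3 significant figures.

For Gamma(k, scale θ): mean = kθ, variance = kθ², so CV = 1/√k.
CV = SD/mean = 56/66.6 = 0.8408, hence k = 1/CV² = 1.41.
Then θ = mean/k = 66.6/1.41 = 47.1.

k ≈ 1.41, θ ≈ 47.1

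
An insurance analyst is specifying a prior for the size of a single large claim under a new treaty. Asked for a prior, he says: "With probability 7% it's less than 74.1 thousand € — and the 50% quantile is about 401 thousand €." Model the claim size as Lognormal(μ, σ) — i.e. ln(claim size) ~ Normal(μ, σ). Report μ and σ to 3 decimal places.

If T ~ Lognormal(μ,σ) then ln T ~ Normal(μ,σ), so the p-quantile of ln T is μ + z_p·σ.
ln(74.1) = 4.305 and ln(401) = 5.994; z_{0.07} = -1.476, z_{0.5} = 0.
σ = (5.994 − 4.305)/(0 − (-1.476)) = 1.144.
μ = 4.305 − (-1.476)·1.144 = 5.994.

μ ≈ 5.994, σ ≈ 1.144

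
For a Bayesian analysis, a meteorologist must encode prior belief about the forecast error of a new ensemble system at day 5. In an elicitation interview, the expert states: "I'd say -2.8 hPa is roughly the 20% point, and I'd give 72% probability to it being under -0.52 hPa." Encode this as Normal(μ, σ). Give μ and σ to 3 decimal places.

For Normal(μ,σ), the p-quantile is μ + z_p·σ. Here z_{0.2} = -0.8416, z_{0.72} = 0.5828.
So -2.8 = μ − 0.8416σ and -0.52 = μ + 0.5828σ.
Subtracting: σ = (-0.52 − -2.8)/(0.5828 − (-0.8416)) = 1.601.
Then μ = -2.8 − (-0.8416)·1.601 = -1.453.

μ = -1.453, σ = 1.601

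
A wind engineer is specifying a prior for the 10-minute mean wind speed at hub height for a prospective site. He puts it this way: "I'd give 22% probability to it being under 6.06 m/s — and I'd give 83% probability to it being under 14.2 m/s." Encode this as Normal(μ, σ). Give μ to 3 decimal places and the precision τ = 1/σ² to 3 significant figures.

For Normal(μ,σ), the p-quantile is μ + z_p·σ. Here z_{0.22} = -0.7722, z_{0.83} = 0.9542.
So 6.06 = μ − 0.7722σ and 14.2 = μ + 0.9542σ.
Subtracting: σ = (14.2 − 6.06)/(0.9542 − (-0.7722)) = 4.715.
Then μ = 6.06 − (-0.7722)·4.715 = 9.701.
Precision τ = 1/σ² = 1/4.715² = 0.045.

μ = 9.701, τ = 0.045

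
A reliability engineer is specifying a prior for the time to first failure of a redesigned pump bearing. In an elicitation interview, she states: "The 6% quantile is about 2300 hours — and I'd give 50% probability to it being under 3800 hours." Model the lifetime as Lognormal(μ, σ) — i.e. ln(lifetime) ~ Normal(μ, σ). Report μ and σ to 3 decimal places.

μ ≈ 8.243, σ ≈ 0.323

If T ~ Lognormal(μ,σ) then ln T ~ Normal(μ,σ), so the p-quantile of ln T is μ + z_p·σ.
ln(2300) = 7.741 and ln(3800) = 8.243; z_{0.06} = -1.555, z_{0.5} = 0.
σ = (8.243 − 7.741)/(0 − (-1.555)) = 0.323.
μ = 7.741 − (-1.555)·0.323 = 8.243.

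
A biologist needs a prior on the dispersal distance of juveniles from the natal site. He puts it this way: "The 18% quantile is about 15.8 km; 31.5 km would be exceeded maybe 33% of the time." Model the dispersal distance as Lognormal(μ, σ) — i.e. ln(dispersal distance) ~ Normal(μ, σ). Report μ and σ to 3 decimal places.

μ ≈ 3.226, σ ≈ 0.509

If T ~ Lognormal(μ,σ) then ln T ~ Normal(μ,σ), so the p-quantile of ln T is μ + z_p·σ.
ln(15.8) = 2.76 and ln(31.5) = 3.45; z_{0.18} = -0.9154, z_{0.67} = 0.4399.
σ = (3.45 − 2.76)/(0.4399 − (-0.9154)) = 0.509.
μ = 2.76 − (-0.9154)·0.509 = 3.226.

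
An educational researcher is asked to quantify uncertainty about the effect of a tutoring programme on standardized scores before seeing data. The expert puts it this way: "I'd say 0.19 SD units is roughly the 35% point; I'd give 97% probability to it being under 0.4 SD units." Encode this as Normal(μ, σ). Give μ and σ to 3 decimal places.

For Normal(μ,σ), the p-quantile is μ + z_p·σ. Here z_{0.35} = -0.3853, z_{0.97} = 1.881.
So 0.19 = μ − 0.3853σ and 0.4 = μ + 1.881σ.
Subtracting: σ = (0.4 − 0.19)/(1.881 − (-0.3853)) = 0.093.
Then μ = 0.19 − (-0.3853)·0.093 = 0.226.

μ = 0.226, σ = 0.093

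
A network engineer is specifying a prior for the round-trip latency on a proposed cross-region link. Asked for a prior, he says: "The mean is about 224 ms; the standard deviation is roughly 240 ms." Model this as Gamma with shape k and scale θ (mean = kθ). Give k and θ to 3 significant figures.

k ≈ 0.871, θ ≈ 257

For Gamma(k, scale θ): mean = kθ, variance = kθ², so CV = 1/√k.
CV = SD/mean = 240/224 = 1.071, hence k = 1/CV² = 0.871.
Then θ = mean/k = 224/0.871 = 257.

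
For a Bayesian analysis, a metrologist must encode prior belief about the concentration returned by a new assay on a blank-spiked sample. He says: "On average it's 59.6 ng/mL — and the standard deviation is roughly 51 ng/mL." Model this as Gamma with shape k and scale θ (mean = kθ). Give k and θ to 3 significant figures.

k ≈ 1.37, θ ≈ 43.6

For Gamma(k, scale θ): mean = kθ, variance = kθ², so CV = 1/√k.
CV = SD/mean = 51/59.6 = 0.8557, hence k = 1/CV² = 1.37.
Then θ = mean/k = 59.6/1.37 = 43.6.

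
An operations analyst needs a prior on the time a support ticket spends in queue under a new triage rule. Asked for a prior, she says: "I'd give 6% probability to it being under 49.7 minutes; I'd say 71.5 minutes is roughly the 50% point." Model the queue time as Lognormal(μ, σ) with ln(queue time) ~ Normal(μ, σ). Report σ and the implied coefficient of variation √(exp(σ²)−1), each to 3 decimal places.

If T ~ Lognormal(μ,σ) then ln T ~ Normal(μ,σ), so the p-quantile of ln T is μ + z_p·σ.
ln(49.7) = 3.906 and ln(71.5) = 4.27; z_{0.06} = -1.555, z_{0.5} = 0.
σ = (4.27 − 3.906)/(0 − (-1.555)) = 0.234.
μ = 3.906 − (-1.555)·0.234 = 4.270.
CV = √(exp(σ²)−1) = √(exp(0.0547)−1) = 0.237.

σ ≈ 0.234, CV ≈ 0.237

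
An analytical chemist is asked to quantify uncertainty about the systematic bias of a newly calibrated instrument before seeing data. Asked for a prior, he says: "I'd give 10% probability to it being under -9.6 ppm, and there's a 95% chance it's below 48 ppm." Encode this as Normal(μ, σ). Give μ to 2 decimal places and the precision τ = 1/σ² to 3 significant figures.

μ = 15.62, τ = 0.00258

For Normal(μ,σ), the p-quantile is μ + z_p·σ. Here z_{0.1} = -1.282, z_{0.95} = 1.645.
So -9.6 = μ − 1.282σ and 48 = μ + 1.645σ.
Subtracting: σ = (48 − -9.6)/(1.645 − (-1.282)) = 19.68.
Then μ = -9.6 − (-1.282)·19.68 = 15.62.
Precision τ = 1/σ² = 1/19.68² = 0.00258.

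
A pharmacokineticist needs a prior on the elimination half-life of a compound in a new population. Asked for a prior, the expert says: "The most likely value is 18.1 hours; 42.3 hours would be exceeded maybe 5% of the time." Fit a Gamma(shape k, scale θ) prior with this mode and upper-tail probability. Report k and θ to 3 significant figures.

k ≈ 4.8, θ ≈ 4.77

Gamma(k,θ) with k>1 has mode (k−1)θ, so θ = 18.1/(k−1).
Need P(X < 42.3) = 0.95 with θ tied to k this way. Start at k = 2, θ = 18.1: P(X<42.3) ≈ 0.678.
Too low — raise k to concentrate. Iterating converges to k ≈ 4.8.
Then θ = 18.1/(4.8−1) ≈ 4.77.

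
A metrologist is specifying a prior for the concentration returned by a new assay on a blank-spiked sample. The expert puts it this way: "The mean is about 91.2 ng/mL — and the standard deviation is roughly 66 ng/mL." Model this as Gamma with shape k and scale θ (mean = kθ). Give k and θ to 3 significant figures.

k ≈ 1.91, θ ≈ 47.8

For Gamma(k, scale θ): mean = kθ, variance = kθ², so CV = 1/√k.
CV = SD/mean = 66/91.2 = 0.7237, hence k = 1/CV² = 1.91.
Then θ = mean/k = 91.2/1.91 = 47.8.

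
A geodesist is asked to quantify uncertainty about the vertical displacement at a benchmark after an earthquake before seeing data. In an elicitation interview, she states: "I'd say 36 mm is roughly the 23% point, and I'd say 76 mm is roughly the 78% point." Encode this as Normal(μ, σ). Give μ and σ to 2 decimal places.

For Normal(μ,σ), the p-quantile is μ + z_p·σ. Here z_{0.23} = -0.7388, z_{0.78} = 0.7722.
So 36 = μ − 0.7388σ and 76 = μ + 0.7722σ.
Subtracting: σ = (76 − 36)/(0.7722 − (-0.7388)) = 26.47.
Then μ = 36 − (-0.7388)·26.47 = 55.56.

μ = 55.56, σ = 26.47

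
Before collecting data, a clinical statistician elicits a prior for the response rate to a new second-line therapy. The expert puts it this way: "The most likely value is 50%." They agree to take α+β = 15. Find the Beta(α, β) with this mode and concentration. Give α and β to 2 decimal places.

α = 7.50, β = 7.50

For α,β > 1 the Beta mode is (α−1)/(α+β−2). With α+β = 15, the mode is (α−1)/13.
Set (α−1)/13 = 0.5 → α = 1 + 0.5·13 = 7.50.
β = 15 − α = 7.50.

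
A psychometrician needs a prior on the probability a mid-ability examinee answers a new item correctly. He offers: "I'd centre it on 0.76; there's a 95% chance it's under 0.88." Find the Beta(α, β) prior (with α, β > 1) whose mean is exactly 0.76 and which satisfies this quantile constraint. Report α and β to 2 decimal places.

α ≈ 20.94, β ≈ 6.61

With mean 0.76 fixed, write α = 0.76s, β = 0.24s where s = α+β.
Need P(θ < 0.88) = 0.95 under Beta(0.76s, 0.24s). Normal approximation: (q−m)/√(m(1−m)/s) ≈ z_{0.95} = 1.64, so s ≈ 0.76·0.24·(1.64)²/(0.88−0.76)² = 34.3.
At s = 34.3: P(θ<0.88) ≈ 0.968. Adjusting to match 0.95 gives s ≈ 27.56.
So α = 0.76·27.56 ≈ 20.94, β = 0.24·27.56 ≈ 6.61.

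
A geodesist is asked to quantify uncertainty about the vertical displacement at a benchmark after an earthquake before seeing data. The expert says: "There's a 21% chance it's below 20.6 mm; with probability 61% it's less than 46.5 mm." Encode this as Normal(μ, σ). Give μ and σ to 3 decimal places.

μ = 39.837, σ = 23.855

The p-quantile of Normal(μ,σ) is μ + z_p·σ, with z_{0.21} = -0.8064 and z_{0.61} = 0.2793.
Eliminate σ: μ = (z₂·x₁ − z₁·x₂)/(z₂ − z₁) = (0.2793·20.6 − (-0.8064)·46.5)/1.086 = 39.837.
Then σ = (x₂ − x₁)/(z₂ − z₁) = (46.5 − 20.6)/1.086 = 23.855.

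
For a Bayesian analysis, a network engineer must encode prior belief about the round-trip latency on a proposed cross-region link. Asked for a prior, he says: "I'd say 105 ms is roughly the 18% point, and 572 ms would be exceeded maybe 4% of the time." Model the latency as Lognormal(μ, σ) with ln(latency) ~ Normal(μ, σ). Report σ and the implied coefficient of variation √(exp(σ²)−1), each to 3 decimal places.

If T ~ Lognormal(μ,σ) then ln T ~ Normal(μ,σ), so the p-quantile of ln T is μ + z_p·σ.
ln(105) = 4.654 and ln(572) = 6.349; z_{0.18} = -0.9154, z_{0.96} = 1.751.
σ = (6.349 − 4.654)/(1.751 − (-0.9154)) = 0.636.
μ = 4.654 − (-0.9154)·0.636 = 5.236.
CV = √(exp(σ²)−1) = √(exp(0.4043)−1) = 0.706.

σ ≈ 0.636, CV ≈ 0.706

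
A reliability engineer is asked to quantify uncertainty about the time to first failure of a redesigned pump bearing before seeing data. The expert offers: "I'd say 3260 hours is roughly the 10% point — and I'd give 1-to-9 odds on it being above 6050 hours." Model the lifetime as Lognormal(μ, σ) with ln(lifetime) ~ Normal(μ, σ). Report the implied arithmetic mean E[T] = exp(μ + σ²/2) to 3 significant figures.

If T ~ Lognormal(μ,σ) then ln T ~ Normal(μ,σ), so the p-quantile of ln T is μ + z_p·σ.
ln(3260) = 8.089 and ln(6050) = 8.708; z_{0.1} = -1.282, z_{0.9} = 1.282.
σ = (8.708 − 8.089)/(1.282 − (-1.282)) = 0.241.
μ = 8.089 − (-1.282)·0.241 = 8.399.
E[T] = exp(μ + σ²/2) = exp(8.399 + 0.0291) = 4570 hours.

E[T] ≈ 4570 hours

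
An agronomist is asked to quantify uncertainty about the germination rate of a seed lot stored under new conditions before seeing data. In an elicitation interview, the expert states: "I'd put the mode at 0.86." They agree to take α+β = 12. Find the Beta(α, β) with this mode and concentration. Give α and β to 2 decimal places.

α = 9.60, β = 2.40

For α,β > 1 the Beta mode is (α−1)/(α+β−2). With α+β = 12, the mode is (α−1)/10.
Set (α−1)/10 = 0.86 → α = 1 + 0.86·10 = 9.60.
β = 12 − α = 2.40.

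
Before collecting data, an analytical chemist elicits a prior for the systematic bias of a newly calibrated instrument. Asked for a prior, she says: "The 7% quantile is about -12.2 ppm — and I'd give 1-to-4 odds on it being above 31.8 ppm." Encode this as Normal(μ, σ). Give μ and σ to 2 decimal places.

The p-quantile of Normal(μ,σ) is μ + z_p·σ, with z_{0.07} = -1.476 and z_{0.8} = 0.8416.
Eliminate σ: μ = (z₂·x₁ − z₁·x₂)/(z₂ − z₁) = (0.8416·-12.2 − (-1.476)·31.8)/2.317 = 15.82.
Then σ = (x₂ − x₁)/(z₂ − z₁) = (31.8 − -12.2)/2.317 = 18.99.

μ = 15.82, σ = 18.99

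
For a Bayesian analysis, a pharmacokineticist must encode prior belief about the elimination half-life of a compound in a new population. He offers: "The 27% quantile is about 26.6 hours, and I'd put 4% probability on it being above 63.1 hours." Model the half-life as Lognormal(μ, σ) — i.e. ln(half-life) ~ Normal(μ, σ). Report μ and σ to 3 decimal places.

If T ~ Lognormal(μ,σ) then ln T ~ Normal(μ,σ), so the p-quantile of ln T is μ + z_p·σ.
ln(26.6) = 3.281 and ln(63.1) = 4.145; z_{0.27} = -0.6128, z_{0.96} = 1.751.
σ = (4.145 − 3.281)/(1.751 − (-0.6128)) = 0.365.
μ = 3.281 − (-0.6128)·0.365 = 3.505.

μ ≈ 3.505, σ ≈ 0.365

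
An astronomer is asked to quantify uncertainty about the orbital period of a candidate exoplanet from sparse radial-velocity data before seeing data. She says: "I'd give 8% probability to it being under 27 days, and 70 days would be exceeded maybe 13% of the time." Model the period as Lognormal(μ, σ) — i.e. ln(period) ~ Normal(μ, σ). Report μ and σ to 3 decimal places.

μ ≈ 3.825, σ ≈ 0.376

If T ~ Lognormal(μ,σ) then ln T ~ Normal(μ,σ), so the p-quantile of ln T is μ + z_p·σ.
ln(27) = 3.296 and ln(70) = 4.248; z_{0.08} = -1.405, z_{0.87} = 1.126.
σ = (4.248 − 3.296)/(1.126 − (-1.405)) = 0.376.
μ = 3.296 − (-1.405)·0.376 = 3.825.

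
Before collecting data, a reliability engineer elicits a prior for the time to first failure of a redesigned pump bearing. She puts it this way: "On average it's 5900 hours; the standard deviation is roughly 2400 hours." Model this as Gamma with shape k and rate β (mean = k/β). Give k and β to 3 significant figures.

For Gamma(k, rate β): mean = k/β, variance = k/β², so CV = 1/√k.
CV = SD/mean = 2400/5900 = 0.4068, hence k = 1/CV² = 6.04.
Then β = k/mean = 6.04/5900 = 0.00102.

k ≈ 6.04, β ≈ 0.00102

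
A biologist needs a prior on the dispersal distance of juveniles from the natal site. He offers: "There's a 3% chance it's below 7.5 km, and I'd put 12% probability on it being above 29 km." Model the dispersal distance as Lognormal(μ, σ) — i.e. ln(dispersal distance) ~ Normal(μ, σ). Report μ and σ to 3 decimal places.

μ ≈ 2.847, σ ≈ 0.443

If T ~ Lognormal(μ,σ) then ln T ~ Normal(μ,σ), so the p-quantile of ln T is μ + z_p·σ.
ln(7.5) = 2.015 and ln(29) = 3.367; z_{0.03} = -1.881, z_{0.88} = 1.175.
σ = (3.367 − 2.015)/(1.175 − (-1.881)) = 0.443.
μ = 2.015 − (-1.881)·0.443 = 2.847.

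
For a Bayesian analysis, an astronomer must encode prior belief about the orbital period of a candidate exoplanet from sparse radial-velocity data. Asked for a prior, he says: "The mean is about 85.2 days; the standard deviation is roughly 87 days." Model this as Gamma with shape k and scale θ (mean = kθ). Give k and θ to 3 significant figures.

For Gamma(k, scale θ): mean = kθ, variance = kθ², so CV = 1/√k.
CV = SD/mean = 87/85.2 = 1.021, hence k = 1/CV² = 0.959.
Then θ = mean/k = 85.2/0.959 = 88.8.

k ≈ 0.959, θ ≈ 88.8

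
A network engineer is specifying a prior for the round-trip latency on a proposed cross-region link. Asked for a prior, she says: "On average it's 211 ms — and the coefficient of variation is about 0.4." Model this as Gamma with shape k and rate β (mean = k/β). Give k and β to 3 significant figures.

For Gamma(k, rate β): mean = k/β, variance = k/β², so CV = 1/√k.
CV = 0.4, hence k = 1/CV² = 6.25.
Then β = k/mean = 6.25/211 = 0.0296.

k ≈ 6.25, β ≈ 0.0296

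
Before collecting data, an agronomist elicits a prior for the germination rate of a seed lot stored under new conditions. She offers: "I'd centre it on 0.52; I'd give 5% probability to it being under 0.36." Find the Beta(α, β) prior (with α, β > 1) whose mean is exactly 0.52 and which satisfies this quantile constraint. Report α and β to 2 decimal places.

α ≈ 13.41, β ≈ 12.38

With mean 0.52 fixed, write α = 0.52s, β = 0.48s where s = α+β.
Need P(θ < 0.36) = 0.05 under Beta(0.52s, 0.48s). Normal approximation: (q−m)/√(m(1−m)/s) ≈ z_{0.05} = -1.64, so s ≈ 0.52·0.48·(-1.64)²/(0.36−0.52)² = 26.4.
At s = 26.4: P(θ<0.36) ≈ 0.048. Adjusting to match 0.05 gives s ≈ 25.79.
So α = 0.52·25.79 ≈ 13.41, β = 0.48·25.79 ≈ 12.38.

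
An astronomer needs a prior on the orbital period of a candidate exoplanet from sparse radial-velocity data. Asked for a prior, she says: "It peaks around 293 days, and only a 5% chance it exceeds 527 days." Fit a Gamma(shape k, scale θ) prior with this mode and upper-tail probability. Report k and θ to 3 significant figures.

k ≈ 9.09, θ ≈ 36.2

Gamma(k,θ) with k>1 has mode (k−1)θ, so θ = 293/(k−1).
Need P(X < 527) = 0.95 with θ tied to k this way. Start at k = 2, θ = 293: P(X<527) ≈ 0.537.
Too low — raise k to concentrate. Iterating converges to k ≈ 9.09.
Then θ = 293/(9.09−1) ≈ 36.2.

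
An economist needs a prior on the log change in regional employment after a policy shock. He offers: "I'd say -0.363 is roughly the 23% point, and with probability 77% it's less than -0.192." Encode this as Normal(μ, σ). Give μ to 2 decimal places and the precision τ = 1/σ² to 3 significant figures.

The p-quantile of Normal(μ,σ) is μ + z_p·σ, with z_{0.23} = -0.7388 and z_{0.77} = 0.7388.
Eliminate σ: μ = (z₂·x₁ − z₁·x₂)/(z₂ − z₁) = (0.7388·-0.363 − (-0.7388)·-0.192)/1.478 = -0.28.
Then σ = (x₂ − x₁)/(z₂ − z₁) = (-0.192 − -0.363)/1.478 = 0.12.
Precision τ = 1/σ² = 1/0.1157² = 74.7.

μ = -0.28, τ = 74.7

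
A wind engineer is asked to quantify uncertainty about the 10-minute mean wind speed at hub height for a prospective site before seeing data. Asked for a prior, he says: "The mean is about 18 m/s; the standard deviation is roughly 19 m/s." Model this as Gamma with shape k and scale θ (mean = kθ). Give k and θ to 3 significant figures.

For Gamma(k, scale θ): mean = kθ, variance = kθ², so CV = 1/√k.
CV = SD/mean = 19/18 = 1.056, hence k = 1/CV² = 0.898.
Then θ = mean/k = 18/0.898 = 20.1.

k ≈ 0.898, θ ≈ 20.1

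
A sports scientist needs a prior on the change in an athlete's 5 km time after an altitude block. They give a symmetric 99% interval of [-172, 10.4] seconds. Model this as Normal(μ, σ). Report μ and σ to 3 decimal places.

A symmetric 99% interval runs μ ± z·σ with z = 2.576.
Half-width = 91.2, so σ = 91.2/2.576 = 35.406.
μ is the interval midpoint, -80.800.

μ = -80.800, σ = 35.406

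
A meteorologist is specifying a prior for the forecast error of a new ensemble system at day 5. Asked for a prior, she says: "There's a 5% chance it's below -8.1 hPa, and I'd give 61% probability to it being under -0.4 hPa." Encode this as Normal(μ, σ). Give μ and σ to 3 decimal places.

μ = -1.518, σ = 4.002

For Normal(μ,σ), the p-quantile is μ + z_p·σ. Here z_{0.05} = -1.645, z_{0.61} = 0.2793.
So -8.1 = μ − 1.645σ and -0.4 = μ + 0.2793σ.
Subtracting: σ = (-0.4 − -8.1)/(0.2793 − (-1.645)) = 4.002.
Then μ = -8.1 − (-1.645)·4.002 = -1.518.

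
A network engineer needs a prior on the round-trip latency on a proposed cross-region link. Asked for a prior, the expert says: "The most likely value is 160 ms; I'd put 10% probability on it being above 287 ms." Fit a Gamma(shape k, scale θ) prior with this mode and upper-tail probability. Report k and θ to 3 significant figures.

Gamma(k,θ) with k>1 has mode (k−1)θ, so θ = 160/(k−1).
Need P(X < 287) = 0.9 with θ tied to k this way. Start at k = 2, θ = 160: P(X<287) ≈ 0.535.
Too low — raise k to concentrate. Iterating converges to k ≈ 6.58.
Then θ = 160/(6.58−1) ≈ 28.7.

k ≈ 6.58, θ ≈ 28.7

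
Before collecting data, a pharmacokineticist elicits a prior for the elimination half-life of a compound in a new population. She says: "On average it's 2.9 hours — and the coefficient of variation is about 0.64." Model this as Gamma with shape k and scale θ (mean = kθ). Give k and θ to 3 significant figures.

k ≈ 2.44, θ ≈ 1.19

For Gamma(k, scale θ): mean = kθ, variance = kθ², so CV = 1/√k.
CV = 0.64, hence k = 1/CV² = 2.44.
Then θ = mean/k = 2.9/2.44 = 1.19.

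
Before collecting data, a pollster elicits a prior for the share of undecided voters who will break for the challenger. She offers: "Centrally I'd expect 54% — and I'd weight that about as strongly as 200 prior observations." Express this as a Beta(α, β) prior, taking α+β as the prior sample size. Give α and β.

α = 108, β = 92

Under the effective-sample-size interpretation, Beta(α, β) has prior mean α/(α+β) and prior sample size α+β.
So α+β = 200 and α/(α+β) = 0.54, giving α = 0.54·200 = 108 and β = 200 − 108 = 92.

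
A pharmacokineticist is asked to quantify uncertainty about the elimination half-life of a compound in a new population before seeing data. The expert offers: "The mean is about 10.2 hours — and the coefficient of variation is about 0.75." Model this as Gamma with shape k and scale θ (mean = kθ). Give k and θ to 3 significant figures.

k ≈ 1.78, θ ≈ 5.74

For Gamma(k, scale θ): mean = kθ, variance = kθ², so CV = 1/√k.
CV = 0.75, hence k = 1/CV² = 1.78.
Then θ = mean/k = 10.2/1.78 = 5.74.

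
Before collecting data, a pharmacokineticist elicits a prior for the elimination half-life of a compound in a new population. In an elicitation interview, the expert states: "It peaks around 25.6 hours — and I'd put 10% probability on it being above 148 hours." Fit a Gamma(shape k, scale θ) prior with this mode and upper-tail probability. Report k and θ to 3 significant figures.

Gamma(k,θ) with k>1 has mode (k−1)θ, so θ = 25.6/(k−1).
Need P(X < 148) = 0.9 with θ tied to k this way. Start at k = 2, θ = 25.6: P(X<148) ≈ 0.979.
Too high — lower k to spread out. Iterating converges to k ≈ 1.56.
Then θ = 25.6/(1.56−1) ≈ 46.1.

k ≈ 1.56, θ ≈ 46.1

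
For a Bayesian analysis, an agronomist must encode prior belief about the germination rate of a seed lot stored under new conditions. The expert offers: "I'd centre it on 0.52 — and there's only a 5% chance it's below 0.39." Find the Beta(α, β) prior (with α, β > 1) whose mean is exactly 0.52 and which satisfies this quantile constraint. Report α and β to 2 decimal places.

With mean 0.52 fixed, write α = 0.52s, β = 0.48s where s = α+β.
Need P(θ < 0.39) = 0.05 under Beta(0.52s, 0.48s). Normal approximation: (q−m)/√(m(1−m)/s) ≈ z_{0.05} = -1.64, so s ≈ 0.52·0.48·(-1.64)²/(0.39−0.52)² = 40.0.
At s = 40.0: P(θ<0.39) ≈ 0.049. Adjusting to match 0.05 gives s ≈ 39.44.
So α = 0.52·39.44 ≈ 20.51, β = 0.48·39.44 ≈ 18.93.

α ≈ 20.51, β ≈ 18.93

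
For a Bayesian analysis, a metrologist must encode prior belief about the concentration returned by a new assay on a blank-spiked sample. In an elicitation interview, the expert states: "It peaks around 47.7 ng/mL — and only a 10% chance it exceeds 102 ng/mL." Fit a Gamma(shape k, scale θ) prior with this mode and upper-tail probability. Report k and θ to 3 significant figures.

k ≈ 4.33, θ ≈ 14.3

Gamma(k,θ) with k>1 has mode (k−1)θ, so θ = 47.7/(k−1).
Need P(X < 102) = 0.9 with θ tied to k this way. Start at k = 2, θ = 47.7: P(X<102) ≈ 0.630.
Too low — raise k to concentrate. Iterating converges to k ≈ 4.33.
Then θ = 47.7/(4.33−1) ≈ 14.3.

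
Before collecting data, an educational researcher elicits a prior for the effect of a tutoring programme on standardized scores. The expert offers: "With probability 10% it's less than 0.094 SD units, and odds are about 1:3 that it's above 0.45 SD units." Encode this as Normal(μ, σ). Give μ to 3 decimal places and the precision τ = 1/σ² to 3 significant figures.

μ = 0.327, τ = 30.2

The p-quantile of Normal(μ,σ) is μ + z_p·σ, with z_{0.1} = -1.282 and z_{0.75} = 0.6745.
Eliminate σ: μ = (z₂·x₁ − z₁·x₂)/(z₂ − z₁) = (0.6745·0.094 − (-1.282)·0.45)/1.956 = 0.327.
Then σ = (x₂ − x₁)/(z₂ − z₁) = (0.45 − 0.094)/1.956 = 0.182.
Precision τ = 1/σ² = 1/0.182² = 30.2.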